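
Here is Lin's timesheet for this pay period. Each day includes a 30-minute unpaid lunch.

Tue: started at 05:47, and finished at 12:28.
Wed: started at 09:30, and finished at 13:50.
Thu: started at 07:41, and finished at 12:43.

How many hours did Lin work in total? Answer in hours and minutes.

14 h 33 min

Tue: 05:47–12:28 = 6 h 41 min; less 30 min break → 6 h 11 min
Wed: 09:30–13:50 = 4 h 20 min; less 30 min break → 3 h 50 min
Thu: 07:41–12:43 = 5 h 2 min; less 30 min break → 4 h 32 min
Total: 6 h 11 min + 3 h 50 min + 4 h 32 min = 14 h 33 min.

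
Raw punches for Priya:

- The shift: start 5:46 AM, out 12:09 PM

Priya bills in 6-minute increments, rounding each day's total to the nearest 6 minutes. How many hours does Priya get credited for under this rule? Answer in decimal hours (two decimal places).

The shift: 5:46 AM–12:09 PM = 6 h 23 min → rounds to 6 h 24 min

6.40 hours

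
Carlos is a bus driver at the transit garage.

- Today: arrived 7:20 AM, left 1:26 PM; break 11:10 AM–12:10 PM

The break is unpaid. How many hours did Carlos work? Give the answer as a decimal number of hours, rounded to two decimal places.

Today: 7:20 AM–1:26 PM = 6 h 6 min; less 60 min break → 5 h 6 min

5.10 hours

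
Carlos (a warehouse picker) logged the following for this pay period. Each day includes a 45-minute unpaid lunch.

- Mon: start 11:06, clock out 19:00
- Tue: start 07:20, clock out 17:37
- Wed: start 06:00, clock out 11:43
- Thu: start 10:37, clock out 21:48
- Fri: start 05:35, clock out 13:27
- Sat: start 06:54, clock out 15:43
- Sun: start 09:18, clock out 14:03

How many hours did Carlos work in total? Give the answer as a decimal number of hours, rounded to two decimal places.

51.27 hours

Mon: 11:06–19:00 = 7 h 54 min; less 45 min break → 7 h 9 min
Tue: 07:20–17:37 = 10 h 17 min; less 45 min break → 9 h 32 min
Wed: 06:00–11:43 = 5 h 43 min; less 45 min break → 4 h 58 min
Thu: 10:37–21:48 = 11 h 11 min; less 45 min break → 10 h 26 min
Fri: 05:35–13:27 = 7 h 52 min; less 45 min break → 7 h 7 min
Sat: 06:54–15:43 = 8 h 49 min; less 45 min break → 8 h 4 min
Sun: 09:18–14:03 = 4 h 45 min; less 45 min break → 4 h 0 min
Total: 7 h 9 min + 9 h 32 min + 4 h 58 min + 10 h 26 min + 7 h 7 min + 8 h 4 min + 4 h 0 min = 51 h 16 min.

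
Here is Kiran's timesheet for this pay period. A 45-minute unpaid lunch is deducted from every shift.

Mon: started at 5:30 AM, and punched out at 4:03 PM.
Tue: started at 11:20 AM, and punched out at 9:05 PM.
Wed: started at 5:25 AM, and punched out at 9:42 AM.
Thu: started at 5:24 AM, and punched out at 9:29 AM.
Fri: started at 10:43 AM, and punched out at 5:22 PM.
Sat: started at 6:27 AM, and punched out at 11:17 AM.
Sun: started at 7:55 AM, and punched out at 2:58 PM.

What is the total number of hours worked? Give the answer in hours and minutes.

Mon: 5:30 AM–4:03 PM = 10 h 33 min; less 45 min break → 9 h 48 min
Tue: 11:20 AM–9:05 PM = 9 h 45 min; less 45 min break → 9 h 0 min
Wed: 5:25 AM–9:42 AM = 4 h 17 min; less 45 min break → 3 h 32 min
Thu: 5:24 AM–9:29 AM = 4 h 5 min; less 45 min break → 3 h 20 min
Fri: 10:43 AM–5:22 PM = 6 h 39 min; less 45 min break → 5 h 54 min
Sat: 6:27 AM–11:17 AM = 4 h 50 min; less 45 min break → 4 h 5 min
Sun: 7:55 AM–2:58 PM = 7 h 3 min; less 45 min break → 6 h 18 min
Total: 9 h 48 min + 9 h 0 min + 3 h 32 min + 3 h 20 min + 5 h 54 min + 4 h 5 min + 6 h 18 min = 41 h 57 min.

41 h 57 min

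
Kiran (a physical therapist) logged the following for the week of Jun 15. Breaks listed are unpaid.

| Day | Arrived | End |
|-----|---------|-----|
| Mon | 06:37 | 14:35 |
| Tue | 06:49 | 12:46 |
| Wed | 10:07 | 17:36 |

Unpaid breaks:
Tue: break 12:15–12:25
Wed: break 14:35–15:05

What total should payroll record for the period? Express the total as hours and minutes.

Mon: 06:37–14:35 = 7 h 58 min
Tue: 06:49–12:46 = 5 h 57 min; less 10 min break → 5 h 47 min
Wed: 10:07–17:36 = 7 h 29 min; less 30 min break → 6 h 59 min
Total: 7 h 58 min + 5 h 47 min + 6 h 59 min = 20 h 44 min.

20 h 44 min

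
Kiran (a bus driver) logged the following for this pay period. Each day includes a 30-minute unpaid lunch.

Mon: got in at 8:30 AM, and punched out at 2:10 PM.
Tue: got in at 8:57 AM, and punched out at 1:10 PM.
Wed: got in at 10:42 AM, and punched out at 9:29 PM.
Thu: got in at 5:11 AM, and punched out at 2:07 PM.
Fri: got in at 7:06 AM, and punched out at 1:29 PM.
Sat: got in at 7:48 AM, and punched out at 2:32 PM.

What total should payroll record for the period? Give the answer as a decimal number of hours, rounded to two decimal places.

39.72 hours

Mon: 8:30 AM–2:10 PM = 5 h 40 min; less 30 min break → 5 h 10 min
Tue: 8:57 AM–1:10 PM = 4 h 13 min; less 30 min break → 3 h 43 min
Wed: 10:42 AM–9:29 PM = 10 h 47 min; less 30 min break → 10 h 17 min
Thu: 5:11 AM–2:07 PM = 8 h 56 min; less 30 min break → 8 h 26 min
Fri: 7:06 AM–1:29 PM = 6 h 23 min; less 30 min break → 5 h 53 min
Sat: 7:48 AM–2:32 PM = 6 h 44 min; less 30 min break → 6 h 14 min
Total: 5 h 10 min + 3 h 43 min + 10 h 17 min + 8 h 26 min + 5 h 53 min + 6 h 14 min = 39 h 43 min.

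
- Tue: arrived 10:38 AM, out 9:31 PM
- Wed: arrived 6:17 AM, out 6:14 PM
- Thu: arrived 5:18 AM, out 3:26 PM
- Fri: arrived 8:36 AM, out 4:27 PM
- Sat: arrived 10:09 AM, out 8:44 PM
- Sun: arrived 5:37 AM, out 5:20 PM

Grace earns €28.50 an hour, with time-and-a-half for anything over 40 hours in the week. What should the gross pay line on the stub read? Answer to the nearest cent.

€2128.24

Tue: 10:38 AM–9:31 PM = 10 h 53 min
Wed: 6:17 AM–6:14 PM = 11 h 57 min
Thu: 5:18 AM–3:26 PM = 10 h 8 min
Fri: 8:36 AM–4:27 PM = 7 h 51 min
Sat: 10:09 AM–8:44 PM = 10 h 35 min
Sun: 5:37 AM–5:20 PM = 11 h 43 min
Total worked: 63 h 7 min = 3787 min.
Regular 40 h 0 min = 2400 min at €28.50/h; overtime 23 h 7 min = 1387 min at €42.75/h.
Pay = (2400 × €28.50 + 1387 × €42.75) ÷ 60 = €2128.24.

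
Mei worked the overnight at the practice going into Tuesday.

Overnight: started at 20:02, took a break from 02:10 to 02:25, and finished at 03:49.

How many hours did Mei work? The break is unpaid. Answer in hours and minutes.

Overnight: 20:02 → midnight = 3 h 58 min; midnight → 03:49 = 3 h 49 min; span 7 h 47 min; less 15 min break → 7 h 32 min

7 h 32 min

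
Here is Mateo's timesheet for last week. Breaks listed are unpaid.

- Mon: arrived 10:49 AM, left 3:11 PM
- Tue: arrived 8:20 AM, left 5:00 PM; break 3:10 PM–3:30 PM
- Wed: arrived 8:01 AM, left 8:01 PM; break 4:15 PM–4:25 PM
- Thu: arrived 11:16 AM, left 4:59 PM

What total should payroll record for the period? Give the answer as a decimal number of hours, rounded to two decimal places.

Mon: 10:49 AM–3:11 PM = 4 h 22 min
Tue: 8:20 AM–5:00 PM = 8 h 40 min; less 20 min break → 8 h 20 min
Wed: 8:01 AM–8:01 PM = 12 h 0 min; less 10 min break → 11 h 50 min
Thu: 11:16 AM–4:59 PM = 5 h 43 min
Total: 4 h 22 min + 8 h 20 min + 11 h 50 min + 5 h 43 min = 30 h 15 min.

30.25 hours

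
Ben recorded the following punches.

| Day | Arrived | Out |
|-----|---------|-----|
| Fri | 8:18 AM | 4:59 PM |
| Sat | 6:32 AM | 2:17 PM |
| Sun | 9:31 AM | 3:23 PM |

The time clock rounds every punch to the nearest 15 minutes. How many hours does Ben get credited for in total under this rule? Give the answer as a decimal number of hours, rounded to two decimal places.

Fri: in 8:18 AM→8:15 AM, out 4:59 PM→5:00 PM; 8 h 45 min
Sat: in 6:32 AM→6:30 AM, out 2:17 PM→2:15 PM; 7 h 45 min
Sun: in 9:31 AM→9:30 AM, out 3:23 PM→3:30 PM; 6 h 0 min
Total credited: 22 h 30 min.

22.50 hours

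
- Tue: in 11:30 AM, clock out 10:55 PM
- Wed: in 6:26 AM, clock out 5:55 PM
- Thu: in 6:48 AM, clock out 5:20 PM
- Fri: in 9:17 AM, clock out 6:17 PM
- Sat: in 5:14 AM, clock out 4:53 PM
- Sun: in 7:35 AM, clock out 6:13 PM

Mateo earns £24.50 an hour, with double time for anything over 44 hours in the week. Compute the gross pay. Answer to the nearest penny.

£2093.12

Tue: 11:30 AM–10:55 PM = 11 h 25 min
Wed: 6:26 AM–5:55 PM = 11 h 29 min
Thu: 6:48 AM–5:20 PM = 10 h 32 min
Fri: 9:17 AM–6:17 PM = 9 h 0 min
Sat: 5:14 AM–4:53 PM = 11 h 39 min
Sun: 7:35 AM–6:13 PM = 10 h 38 min
Total worked: 64 h 43 min = 3883 min.
Regular 44 h 0 min = 2640 min at £24.50/h; overtime 20 h 43 min = 1243 min at £49.00/h.
Pay = (2640 × £24.50 + 1243 × £49.00) ÷ 60 = £2093.12.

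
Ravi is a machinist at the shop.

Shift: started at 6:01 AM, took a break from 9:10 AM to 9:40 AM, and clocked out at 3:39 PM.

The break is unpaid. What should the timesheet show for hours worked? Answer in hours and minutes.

9 h 8 min

Shift: 6:01 AM–3:39 PM = 9 h 38 min; less 30 min break → 9 h 8 min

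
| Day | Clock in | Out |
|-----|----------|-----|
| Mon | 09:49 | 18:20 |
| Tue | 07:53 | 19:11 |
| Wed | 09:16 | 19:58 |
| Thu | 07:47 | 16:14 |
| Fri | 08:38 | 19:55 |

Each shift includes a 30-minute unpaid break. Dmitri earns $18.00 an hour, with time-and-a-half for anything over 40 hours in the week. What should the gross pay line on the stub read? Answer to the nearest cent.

Mon: 09:49–18:20 = 8 h 31 min; less 30 min break → 8 h 1 min
Tue: 07:53–19:11 = 11 h 18 min; less 30 min break → 10 h 48 min
Wed: 09:16–19:58 = 10 h 42 min; less 30 min break → 10 h 12 min
Thu: 07:47–16:14 = 8 h 27 min; less 30 min break → 7 h 57 min
Fri: 08:38–19:55 = 11 h 17 min; less 30 min break → 10 h 47 min
Total worked: 47 h 45 min = 2865 min.
Regular 40 h 0 min = 2400 min at $18.00/h; overtime 7 h 45 min = 465 min at $27.00/h.
Pay = (2400 × $18.00 + 465 × $27.00) ÷ 60 = $929.25.

$929.25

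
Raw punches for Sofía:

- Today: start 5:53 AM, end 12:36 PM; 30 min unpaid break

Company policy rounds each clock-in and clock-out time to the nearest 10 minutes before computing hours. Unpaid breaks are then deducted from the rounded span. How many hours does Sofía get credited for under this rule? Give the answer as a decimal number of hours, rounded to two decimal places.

6.33 hours

Today: in 5:53 AM→5:50 AM, out 12:36 PM→12:40 PM; 6 h 50 min − 30 min = 6 h 20 min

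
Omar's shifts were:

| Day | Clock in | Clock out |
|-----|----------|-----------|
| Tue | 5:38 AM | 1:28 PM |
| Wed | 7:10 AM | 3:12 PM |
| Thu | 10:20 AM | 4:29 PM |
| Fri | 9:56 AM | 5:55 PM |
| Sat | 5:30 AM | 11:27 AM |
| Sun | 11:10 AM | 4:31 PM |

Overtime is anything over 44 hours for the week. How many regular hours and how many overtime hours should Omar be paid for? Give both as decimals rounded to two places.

Regular 41.30 hours, overtime 0.00 hours

Tue: 5:38 AM–1:28 PM = 7 h 50 min
Wed: 7:10 AM–3:12 PM = 8 h 2 min
Thu: 10:20 AM–4:29 PM = 6 h 9 min
Fri: 9:56 AM–5:55 PM = 7 h 59 min
Sat: 5:30 AM–11:27 AM = 5 h 57 min
Sun: 11:10 AM–4:31 PM = 5 h 21 min
Total worked: 41 h 18 min = 41.30 h.
Threshold 44 h → overtime 0 h 0 min, regular 41 h 18 min.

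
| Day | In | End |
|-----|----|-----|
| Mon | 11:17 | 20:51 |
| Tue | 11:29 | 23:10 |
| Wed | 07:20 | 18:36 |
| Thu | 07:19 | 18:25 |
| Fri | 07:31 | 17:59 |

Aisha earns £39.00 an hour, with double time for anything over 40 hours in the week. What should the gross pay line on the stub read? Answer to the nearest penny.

£2658.50

Mon: 11:17–20:51 = 9 h 34 min
Tue: 11:29–23:10 = 11 h 41 min
Wed: 07:20–18:36 = 11 h 16 min
Thu: 07:19–18:25 = 11 h 6 min
Fri: 07:31–17:59 = 10 h 28 min
Total worked: 54 h 5 min = 3245 min.
Regular 40 h 0 min = 2400 min at £39.00/h; overtime 14 h 5 min = 845 min at £78.00/h.
Pay = (2400 × £39.00 + 845 × £78.00) ÷ 60 = £2658.50.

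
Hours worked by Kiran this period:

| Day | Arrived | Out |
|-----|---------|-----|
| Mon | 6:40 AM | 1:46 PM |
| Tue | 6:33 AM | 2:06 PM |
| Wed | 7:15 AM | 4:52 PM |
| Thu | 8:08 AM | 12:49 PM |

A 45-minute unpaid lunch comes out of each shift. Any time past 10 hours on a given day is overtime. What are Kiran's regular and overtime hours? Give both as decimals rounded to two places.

Mon: 6:40 AM–1:46 PM = 7 h 6 min; less 45 min break → 6 h 21 min
Tue: 6:33 AM–2:06 PM = 7 h 33 min; less 45 min break → 6 h 48 min
Wed: 7:15 AM–4:52 PM = 9 h 37 min; less 45 min break → 8 h 52 min
Thu: 8:08 AM–12:49 PM = 4 h 41 min; less 45 min break → 3 h 56 min
Mon reg 6 h 21 min / OT 0 h 0 min; Tue reg 6 h 48 min / OT 0 h 0 min; Wed reg 8 h 52 min / OT 0 h 0 min; Thu reg 3 h 56 min / OT 0 h 0 min.
Totals: regular 25 h 57 min, overtime 0 h 0 min.

Regular 25.95 hours, overtime 0.00 hours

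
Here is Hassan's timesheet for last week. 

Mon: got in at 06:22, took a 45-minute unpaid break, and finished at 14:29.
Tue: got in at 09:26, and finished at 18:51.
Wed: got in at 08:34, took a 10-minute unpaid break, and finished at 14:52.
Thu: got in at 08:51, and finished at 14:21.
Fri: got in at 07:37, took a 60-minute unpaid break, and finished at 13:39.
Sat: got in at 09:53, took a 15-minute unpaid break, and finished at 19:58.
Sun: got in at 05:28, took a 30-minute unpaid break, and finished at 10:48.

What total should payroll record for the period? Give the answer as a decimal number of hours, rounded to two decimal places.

48.12 hours

Mon: 06:22–14:29 = 8 h 7 min; less 45 min break → 7 h 22 min
Tue: 09:26–18:51 = 9 h 25 min
Wed: 08:34–14:52 = 6 h 18 min; less 10 min break → 6 h 8 min
Thu: 08:51–14:21 = 5 h 30 min
Fri: 07:37–13:39 = 6 h 2 min; less 60 min break → 5 h 2 min
Sat: 09:53–19:58 = 10 h 5 min; less 15 min break → 9 h 50 min
Sun: 05:28–10:48 = 5 h 20 min; less 30 min break → 4 h 50 min
Total: 7 h 22 min + 9 h 25 min + 6 h 8 min + 5 h 30 min + 5 h 2 min + 9 h 50 min + 4 h 50 min = 48 h 7 min.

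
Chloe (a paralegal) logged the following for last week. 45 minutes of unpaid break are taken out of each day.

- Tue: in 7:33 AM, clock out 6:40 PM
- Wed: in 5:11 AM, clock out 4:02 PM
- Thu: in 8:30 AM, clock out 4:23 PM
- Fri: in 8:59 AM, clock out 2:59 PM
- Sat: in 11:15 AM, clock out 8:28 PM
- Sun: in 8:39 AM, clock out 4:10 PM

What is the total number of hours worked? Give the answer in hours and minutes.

Tue: 7:33 AM–6:40 PM = 11 h 7 min; less 45 min break → 10 h 22 min
Wed: 5:11 AM–4:02 PM = 10 h 51 min; less 45 min break → 10 h 6 min
Thu: 8:30 AM–4:23 PM = 7 h 53 min; less 45 min break → 7 h 8 min
Fri: 8:59 AM–2:59 PM = 6 h 0 min; less 45 min break → 5 h 15 min
Sat: 11:15 AM–8:28 PM = 9 h 13 min; less 45 min break → 8 h 28 min
Sun: 8:39 AM–4:10 PM = 7 h 31 min; less 45 min break → 6 h 46 min
Total: 10 h 22 min + 10 h 6 min + 7 h 8 min + 5 h 15 min + 8 h 28 min + 6 h 46 min = 48 h 5 min.

48 h 5 min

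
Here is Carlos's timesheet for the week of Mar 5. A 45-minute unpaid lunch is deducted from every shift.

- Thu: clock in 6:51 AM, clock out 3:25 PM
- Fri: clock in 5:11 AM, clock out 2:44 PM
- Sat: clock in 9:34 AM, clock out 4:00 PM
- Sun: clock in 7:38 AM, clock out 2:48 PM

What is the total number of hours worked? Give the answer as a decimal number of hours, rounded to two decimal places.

Thu: 6:51 AM–3:25 PM = 8 h 34 min; less 45 min break → 7 h 49 min
Fri: 5:11 AM–2:44 PM = 9 h 33 min; less 45 min break → 8 h 48 min
Sat: 9:34 AM–4:00 PM = 6 h 26 min; less 45 min break → 5 h 41 min
Sun: 7:38 AM–2:48 PM = 7 h 10 min; less 45 min break → 6 h 25 min
Total: 7 h 49 min + 8 h 48 min + 5 h 41 min + 6 h 25 min = 28 h 43 min.

28.72 hours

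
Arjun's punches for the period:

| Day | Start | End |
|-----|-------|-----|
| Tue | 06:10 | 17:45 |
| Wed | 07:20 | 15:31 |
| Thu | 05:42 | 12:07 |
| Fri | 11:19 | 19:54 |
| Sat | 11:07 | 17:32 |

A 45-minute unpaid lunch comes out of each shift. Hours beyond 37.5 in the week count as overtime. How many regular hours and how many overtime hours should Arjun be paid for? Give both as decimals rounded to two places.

Regular 37.43 hours, overtime 0.00 hours

Tue: 06:10–17:45 = 11 h 35 min; less 45 min break → 10 h 50 min
Wed: 07:20–15:31 = 8 h 11 min; less 45 min break → 7 h 26 min
Thu: 05:42–12:07 = 6 h 25 min; less 45 min break → 5 h 40 min
Fri: 11:19–19:54 = 8 h 35 min; less 45 min break → 7 h 50 min
Sat: 11:07–17:32 = 6 h 25 min; less 45 min break → 5 h 40 min
Total worked: 37 h 26 min = 37.43 h.
Threshold 37.5 h → overtime 0 h 0 min, regular 37 h 26 min.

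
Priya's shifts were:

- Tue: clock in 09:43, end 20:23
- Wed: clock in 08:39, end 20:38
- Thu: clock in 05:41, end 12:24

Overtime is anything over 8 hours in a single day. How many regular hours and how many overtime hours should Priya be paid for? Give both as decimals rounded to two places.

Tue: 09:43–20:23 = 10 h 40 min
Wed: 08:39–20:38 = 11 h 59 min
Thu: 05:41–12:24 = 6 h 43 min
Tue reg 8 h 0 min / OT 2 h 40 min; Wed reg 8 h 0 min / OT 3 h 59 min; Thu reg 6 h 43 min / OT 0 h 0 min.
Totals: regular 22 h 43 min, overtime 6 h 39 min.

Regular 22.72 hours, overtime 6.65 hours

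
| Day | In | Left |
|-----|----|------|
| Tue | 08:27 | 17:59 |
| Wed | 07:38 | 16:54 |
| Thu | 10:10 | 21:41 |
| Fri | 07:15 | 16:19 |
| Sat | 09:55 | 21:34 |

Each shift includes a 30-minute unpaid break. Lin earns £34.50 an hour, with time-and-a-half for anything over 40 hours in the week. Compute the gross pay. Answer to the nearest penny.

£1821.60

Tue: 08:27–17:59 = 9 h 32 min; less 30 min break → 9 h 2 min
Wed: 07:38–16:54 = 9 h 16 min; less 30 min break → 8 h 46 min
Thu: 10:10–21:41 = 11 h 31 min; less 30 min break → 11 h 1 min
Fri: 07:15–16:19 = 9 h 4 min; less 30 min break → 8 h 34 min
Sat: 09:55–21:34 = 11 h 39 min; less 30 min break → 11 h 9 min
Total worked: 48 h 32 min = 2912 min.
Regular 40 h 0 min = 2400 min at £34.50/h; overtime 8 h 32 min = 512 min at £51.75/h.
Pay = (2400 × £34.50 + 512 × £51.75) ÷ 60 = £1821.60.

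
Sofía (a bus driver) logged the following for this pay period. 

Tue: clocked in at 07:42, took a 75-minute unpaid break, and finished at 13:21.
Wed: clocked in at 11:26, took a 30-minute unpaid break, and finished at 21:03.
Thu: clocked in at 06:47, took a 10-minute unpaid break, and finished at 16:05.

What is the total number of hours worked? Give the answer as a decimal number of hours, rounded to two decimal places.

Tue: 07:42–13:21 = 5 h 39 min; less 75 min break → 4 h 24 min
Wed: 11:26–21:03 = 9 h 37 min; less 30 min break → 9 h 7 min
Thu: 06:47–16:05 = 9 h 18 min; less 10 min break → 9 h 8 min
Total: 4 h 24 min + 9 h 7 min + 9 h 8 min = 22 h 39 min.

22.65 hours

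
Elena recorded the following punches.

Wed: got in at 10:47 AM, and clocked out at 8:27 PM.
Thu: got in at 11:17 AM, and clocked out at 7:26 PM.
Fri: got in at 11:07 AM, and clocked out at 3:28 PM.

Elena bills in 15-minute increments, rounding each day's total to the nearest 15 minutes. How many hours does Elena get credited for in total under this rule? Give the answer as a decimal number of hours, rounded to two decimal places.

Wed: 10:47 AM–8:27 PM = 9 h 40 min → rounds to 9 h 45 min
Thu: 11:17 AM–7:26 PM = 8 h 9 min → rounds to 8 h 15 min
Fri: 11:07 AM–3:28 PM = 4 h 21 min → rounds to 4 h 15 min
Total credited: 22 h 15 min.

22.25 hours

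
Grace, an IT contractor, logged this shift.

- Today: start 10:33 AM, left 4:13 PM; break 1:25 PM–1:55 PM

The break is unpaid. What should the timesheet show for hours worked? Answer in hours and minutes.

Today: 10:33 AM–4:13 PM = 5 h 40 min; less 30 min break → 5 h 10 min

5 h 10 min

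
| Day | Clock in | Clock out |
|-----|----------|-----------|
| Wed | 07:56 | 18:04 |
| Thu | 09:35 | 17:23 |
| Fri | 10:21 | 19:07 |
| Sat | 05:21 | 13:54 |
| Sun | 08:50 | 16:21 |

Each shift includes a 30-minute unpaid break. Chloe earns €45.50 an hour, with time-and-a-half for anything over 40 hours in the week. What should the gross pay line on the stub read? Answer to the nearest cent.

€1838.20

Wed: 07:56–18:04 = 10 h 8 min; less 30 min break → 9 h 38 min
Thu: 09:35–17:23 = 7 h 48 min; less 30 min break → 7 h 18 min
Fri: 10:21–19:07 = 8 h 46 min; less 30 min break → 8 h 16 min
Sat: 05:21–13:54 = 8 h 33 min; less 30 min break → 8 h 3 min
Sun: 08:50–16:21 = 7 h 31 min; less 30 min break → 7 h 1 min
Total worked: 40 h 16 min = 2416 min.
Regular 40 h 0 min = 2400 min at €45.50/h; overtime 0 h 16 min = 16 min at €68.25/h.
Pay = (2400 × €45.50 + 16 × €68.25) ÷ 60 = €1838.20.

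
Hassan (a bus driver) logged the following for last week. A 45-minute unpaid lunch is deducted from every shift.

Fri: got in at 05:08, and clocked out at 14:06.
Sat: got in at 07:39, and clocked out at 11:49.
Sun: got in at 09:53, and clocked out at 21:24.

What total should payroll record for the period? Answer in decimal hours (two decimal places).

22.40 hours

Fri: 05:08–14:06 = 8 h 58 min; less 45 min break → 8 h 13 min
Sat: 07:39–11:49 = 4 h 10 min; less 45 min break → 3 h 25 min
Sun: 09:53–21:24 = 11 h 31 min; less 45 min break → 10 h 46 min
Total: 8 h 13 min + 3 h 25 min + 10 h 46 min = 22 h 24 min.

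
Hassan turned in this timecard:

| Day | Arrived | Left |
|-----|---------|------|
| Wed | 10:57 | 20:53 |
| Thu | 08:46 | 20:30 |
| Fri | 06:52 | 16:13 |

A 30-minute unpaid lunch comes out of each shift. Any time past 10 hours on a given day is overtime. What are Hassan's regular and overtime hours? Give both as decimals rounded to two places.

Regular 28.28 hours, overtime 1.23 hours

Wed: 10:57–20:53 = 9 h 56 min; less 30 min break → 9 h 26 min
Thu: 08:46–20:30 = 11 h 44 min; less 30 min break → 11 h 14 min
Fri: 06:52–16:13 = 9 h 21 min; less 30 min break → 8 h 51 min
Wed reg 9 h 26 min / OT 0 h 0 min; Thu reg 10 h 0 min / OT 1 h 14 min; Fri reg 8 h 51 min / OT 0 h 0 min.
Totals: regular 28 h 17 min, overtime 1 h 14 min.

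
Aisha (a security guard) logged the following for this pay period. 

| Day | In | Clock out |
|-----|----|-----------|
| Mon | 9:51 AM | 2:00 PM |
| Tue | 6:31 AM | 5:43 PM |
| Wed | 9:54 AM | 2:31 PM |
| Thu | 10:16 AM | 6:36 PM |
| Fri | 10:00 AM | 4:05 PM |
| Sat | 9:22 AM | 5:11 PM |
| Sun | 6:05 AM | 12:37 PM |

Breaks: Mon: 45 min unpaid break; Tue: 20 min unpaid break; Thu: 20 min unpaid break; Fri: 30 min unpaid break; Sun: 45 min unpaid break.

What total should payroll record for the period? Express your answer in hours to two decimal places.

Mon: 9:51 AM–2:00 PM = 4 h 9 min; less 45 min break → 3 h 24 min
Tue: 6:31 AM–5:43 PM = 11 h 12 min; less 20 min break → 10 h 52 min
Wed: 9:54 AM–2:31 PM = 4 h 37 min
Thu: 10:16 AM–6:36 PM = 8 h 20 min; less 20 min break → 8 h 0 min
Fri: 10:00 AM–4:05 PM = 6 h 5 min; less 30 min break → 5 h 35 min
Sat: 9:22 AM–5:11 PM = 7 h 49 min
Sun: 6:05 AM–12:37 PM = 6 h 32 min; less 45 min break → 5 h 47 min
Total: 3 h 24 min + 10 h 52 min + 4 h 37 min + 8 h 0 min + 5 h 35 min + 7 h 49 min + 5 h 47 min = 46 h 4 min.

46.07 hours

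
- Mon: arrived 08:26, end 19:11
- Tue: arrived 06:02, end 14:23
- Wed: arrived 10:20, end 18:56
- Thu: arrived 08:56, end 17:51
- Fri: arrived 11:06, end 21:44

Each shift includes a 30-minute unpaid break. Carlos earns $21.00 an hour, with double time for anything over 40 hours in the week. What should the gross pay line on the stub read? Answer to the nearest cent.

Mon: 08:26–19:11 = 10 h 45 min; less 30 min break → 10 h 15 min
Tue: 06:02–14:23 = 8 h 21 min; less 30 min break → 7 h 51 min
Wed: 10:20–18:56 = 8 h 36 min; less 30 min break → 8 h 6 min
Thu: 08:56–17:51 = 8 h 55 min; less 30 min break → 8 h 25 min
Fri: 11:06–21:44 = 10 h 38 min; less 30 min break → 10 h 8 min
Total worked: 44 h 45 min = 2685 min.
Regular 40 h 0 min = 2400 min at $21.00/h; overtime 4 h 45 min = 285 min at $42.00/h.
Pay = (2400 × $21.00 + 285 × $42.00) ÷ 60 = $1039.50.

$1039.50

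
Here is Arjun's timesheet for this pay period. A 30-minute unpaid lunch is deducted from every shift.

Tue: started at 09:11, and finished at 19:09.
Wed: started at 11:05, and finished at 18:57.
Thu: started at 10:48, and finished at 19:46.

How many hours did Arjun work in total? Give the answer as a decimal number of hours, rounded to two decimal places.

25.30 hours

Tue: 09:11–19:09 = 9 h 58 min; less 30 min break → 9 h 28 min
Wed: 11:05–18:57 = 7 h 52 min; less 30 min break → 7 h 22 min
Thu: 10:48–19:46 = 8 h 58 min; less 30 min break → 8 h 28 min
Total: 9 h 28 min + 7 h 22 min + 8 h 28 min = 25 h 18 min.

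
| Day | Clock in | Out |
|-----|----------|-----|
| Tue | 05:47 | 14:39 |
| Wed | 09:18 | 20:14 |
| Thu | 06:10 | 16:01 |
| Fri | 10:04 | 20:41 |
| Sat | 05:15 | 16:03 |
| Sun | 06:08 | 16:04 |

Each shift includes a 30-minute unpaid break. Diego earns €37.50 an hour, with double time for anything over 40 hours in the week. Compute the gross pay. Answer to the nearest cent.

€2850.00

Tue: 05:47–14:39 = 8 h 52 min; less 30 min break → 8 h 22 min
Wed: 09:18–20:14 = 10 h 56 min; less 30 min break → 10 h 26 min
Thu: 06:10–16:01 = 9 h 51 min; less 30 min break → 9 h 21 min
Fri: 10:04–20:41 = 10 h 37 min; less 30 min break → 10 h 7 min
Sat: 05:15–16:03 = 10 h 48 min; less 30 min break → 10 h 18 min
Sun: 06:08–16:04 = 9 h 56 min; less 30 min break → 9 h 26 min
Total worked: 58 h 0 min = 3480 min.
Regular 40 h 0 min = 2400 min at €37.50/h; overtime 18 h 0 min = 1080 min at €75.00/h.
Pay = (2400 × €37.50 + 1080 × €75.00) ÷ 60 = €2850.00.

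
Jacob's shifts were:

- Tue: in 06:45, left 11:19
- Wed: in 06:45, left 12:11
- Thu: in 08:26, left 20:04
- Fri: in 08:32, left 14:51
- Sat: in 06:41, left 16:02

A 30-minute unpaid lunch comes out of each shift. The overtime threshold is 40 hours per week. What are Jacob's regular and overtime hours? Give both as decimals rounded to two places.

Regular 34.80 hours, overtime 0.00 hours

Tue: 06:45–11:19 = 4 h 34 min; less 30 min break → 4 h 4 min
Wed: 06:45–12:11 = 5 h 26 min; less 30 min break → 4 h 56 min
Thu: 08:26–20:04 = 11 h 38 min; less 30 min break → 11 h 8 min
Fri: 08:32–14:51 = 6 h 19 min; less 30 min break → 5 h 49 min
Sat: 06:41–16:02 = 9 h 21 min; less 30 min break → 8 h 51 min
Total worked: 34 h 48 min = 34.80 h.
Threshold 40 h → overtime 0 h 0 min, regular 34 h 48 min.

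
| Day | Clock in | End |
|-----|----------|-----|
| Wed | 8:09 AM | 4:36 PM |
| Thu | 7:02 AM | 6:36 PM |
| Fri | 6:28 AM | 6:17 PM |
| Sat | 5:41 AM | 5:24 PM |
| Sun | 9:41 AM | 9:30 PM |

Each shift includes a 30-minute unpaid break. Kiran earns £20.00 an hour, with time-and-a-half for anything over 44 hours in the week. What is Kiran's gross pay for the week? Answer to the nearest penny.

Wed: 8:09 AM–4:36 PM = 8 h 27 min; less 30 min break → 7 h 57 min
Thu: 7:02 AM–6:36 PM = 11 h 34 min; less 30 min break → 11 h 4 min
Fri: 6:28 AM–6:17 PM = 11 h 49 min; less 30 min break → 11 h 19 min
Sat: 5:41 AM–5:24 PM = 11 h 43 min; less 30 min break → 11 h 13 min
Sun: 9:41 AM–9:30 PM = 11 h 49 min; less 30 min break → 11 h 19 min
Total worked: 52 h 52 min = 3172 min.
Regular 44 h 0 min = 2640 min at £20.00/h; overtime 8 h 52 min = 532 min at £30.00/h.
Pay = (2640 × £20.00 + 532 × £30.00) ÷ 60 = £1146.00.

£1146.00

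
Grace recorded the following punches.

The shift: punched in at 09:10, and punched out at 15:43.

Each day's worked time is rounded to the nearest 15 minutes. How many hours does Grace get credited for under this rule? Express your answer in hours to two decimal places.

The shift: 09:10–15:43 = 6 h 33 min → rounds to 6 h 30 min

6.50 hours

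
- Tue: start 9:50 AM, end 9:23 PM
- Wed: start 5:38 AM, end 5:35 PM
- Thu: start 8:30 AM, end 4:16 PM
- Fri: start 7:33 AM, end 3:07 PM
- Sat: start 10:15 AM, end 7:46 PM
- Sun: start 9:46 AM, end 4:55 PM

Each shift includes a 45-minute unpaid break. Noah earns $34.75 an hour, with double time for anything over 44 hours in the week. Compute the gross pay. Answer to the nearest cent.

$2015.50

Tue: 9:50 AM–9:23 PM = 11 h 33 min; less 45 min break → 10 h 48 min
Wed: 5:38 AM–5:35 PM = 11 h 57 min; less 45 min break → 11 h 12 min
Thu: 8:30 AM–4:16 PM = 7 h 46 min; less 45 min break → 7 h 1 min
Fri: 7:33 AM–3:07 PM = 7 h 34 min; less 45 min break → 6 h 49 min
Sat: 10:15 AM–7:46 PM = 9 h 31 min; less 45 min break → 8 h 46 min
Sun: 9:46 AM–4:55 PM = 7 h 9 min; less 45 min break → 6 h 24 min
Total worked: 51 h 0 min = 3060 min.
Regular 44 h 0 min = 2640 min at $34.75/h; overtime 7 h 0 min = 420 min at $69.50/h.
Pay = (2640 × $34.75 + 420 × $69.50) ÷ 60 = $2015.50.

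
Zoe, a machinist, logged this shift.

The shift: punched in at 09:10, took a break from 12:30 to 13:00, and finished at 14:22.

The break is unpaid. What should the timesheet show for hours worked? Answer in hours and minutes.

4 h 42 min

The shift: 09:10–14:22 = 5 h 12 min; less 30 min break → 4 h 42 min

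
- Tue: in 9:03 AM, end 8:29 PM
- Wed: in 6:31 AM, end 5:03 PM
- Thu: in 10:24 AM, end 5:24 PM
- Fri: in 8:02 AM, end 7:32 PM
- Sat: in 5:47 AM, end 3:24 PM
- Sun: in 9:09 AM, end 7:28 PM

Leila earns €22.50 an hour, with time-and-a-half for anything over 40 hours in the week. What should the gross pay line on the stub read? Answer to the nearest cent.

€1588.50

Tue: 9:03 AM–8:29 PM = 11 h 26 min
Wed: 6:31 AM–5:03 PM = 10 h 32 min
Thu: 10:24 AM–5:24 PM = 7 h 0 min
Fri: 8:02 AM–7:32 PM = 11 h 30 min
Sat: 5:47 AM–3:24 PM = 9 h 37 min
Sun: 9:09 AM–7:28 PM = 10 h 19 min
Total worked: 60 h 24 min = 3624 min.
Regular 40 h 0 min = 2400 min at €22.50/h; overtime 20 h 24 min = 1224 min at €33.75/h.
Pay = (2400 × €22.50 + 1224 × €33.75) ÷ 60 = €1588.50.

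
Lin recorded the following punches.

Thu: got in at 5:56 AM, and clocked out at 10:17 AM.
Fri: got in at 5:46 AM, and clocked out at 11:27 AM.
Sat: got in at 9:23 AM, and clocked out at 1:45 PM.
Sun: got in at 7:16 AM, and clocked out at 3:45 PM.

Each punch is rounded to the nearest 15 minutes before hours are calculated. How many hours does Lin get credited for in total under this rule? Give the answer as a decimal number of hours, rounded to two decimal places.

22.75 hours

Thu: in 5:56 AM→6:00 AM, out 10:17 AM→10:15 AM; 4 h 15 min
Fri: in 5:46 AM→5:45 AM, out 11:27 AM→11:30 AM; 5 h 45 min
Sat: in 9:23 AM→9:30 AM, out 1:45 PM→1:45 PM; 4 h 15 min
Sun: in 7:16 AM→7:15 AM, out 3:45 PM→3:45 PM; 8 h 30 min
Total credited: 22 h 45 min.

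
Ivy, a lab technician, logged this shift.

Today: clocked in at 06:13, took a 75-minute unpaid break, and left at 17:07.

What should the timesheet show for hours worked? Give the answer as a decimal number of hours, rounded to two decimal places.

9.65 hours

Today: 06:13–17:07 = 10 h 54 min; less 75 min break → 9 h 39 min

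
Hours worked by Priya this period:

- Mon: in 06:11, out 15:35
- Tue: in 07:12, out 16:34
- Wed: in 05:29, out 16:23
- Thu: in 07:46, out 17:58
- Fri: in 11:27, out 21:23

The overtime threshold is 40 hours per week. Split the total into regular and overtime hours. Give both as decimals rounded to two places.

Regular 40.00 hours, overtime 9.80 hours

Mon: 06:11–15:35 = 9 h 24 min
Tue: 07:12–16:34 = 9 h 22 min
Wed: 05:29–16:23 = 10 h 54 min
Thu: 07:46–17:58 = 10 h 12 min
Fri: 11:27–21:23 = 9 h 56 min
Total worked: 49 h 48 min = 49.80 h.
Threshold 40 h → overtime 9 h 48 min, regular 40 h 0 min.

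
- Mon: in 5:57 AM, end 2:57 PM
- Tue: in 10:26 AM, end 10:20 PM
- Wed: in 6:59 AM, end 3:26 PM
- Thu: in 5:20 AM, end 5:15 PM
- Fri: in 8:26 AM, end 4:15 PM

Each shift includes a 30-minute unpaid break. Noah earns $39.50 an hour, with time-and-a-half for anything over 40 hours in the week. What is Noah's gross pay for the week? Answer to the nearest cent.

Mon: 5:57 AM–2:57 PM = 9 h 0 min; less 30 min break → 8 h 30 min
Tue: 10:26 AM–10:20 PM = 11 h 54 min; less 30 min break → 11 h 24 min
Wed: 6:59 AM–3:26 PM = 8 h 27 min; less 30 min break → 7 h 57 min
Thu: 5:20 AM–5:15 PM = 11 h 55 min; less 30 min break → 11 h 25 min
Fri: 8:26 AM–4:15 PM = 7 h 49 min; less 30 min break → 7 h 19 min
Total worked: 46 h 35 min = 2795 min.
Regular 40 h 0 min = 2400 min at $39.50/h; overtime 6 h 35 min = 395 min at $59.25/h.
Pay = (2400 × $39.50 + 395 × $59.25) ÷ 60 = $1970.06.

$1970.06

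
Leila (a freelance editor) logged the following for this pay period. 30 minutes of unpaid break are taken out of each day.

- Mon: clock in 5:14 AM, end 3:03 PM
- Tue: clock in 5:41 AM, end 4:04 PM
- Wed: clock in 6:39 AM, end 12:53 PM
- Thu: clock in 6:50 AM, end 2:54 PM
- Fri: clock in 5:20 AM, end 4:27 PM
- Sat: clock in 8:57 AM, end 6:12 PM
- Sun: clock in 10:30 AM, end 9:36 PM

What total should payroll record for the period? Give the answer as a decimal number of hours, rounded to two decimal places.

62.47 hours

Mon: 5:14 AM–3:03 PM = 9 h 49 min; less 30 min break → 9 h 19 min
Tue: 5:41 AM–4:04 PM = 10 h 23 min; less 30 min break → 9 h 53 min
Wed: 6:39 AM–12:53 PM = 6 h 14 min; less 30 min break → 5 h 44 min
Thu: 6:50 AM–2:54 PM = 8 h 4 min; less 30 min break → 7 h 34 min
Fri: 5:20 AM–4:27 PM = 11 h 7 min; less 30 min break → 10 h 37 min
Sat: 8:57 AM–6:12 PM = 9 h 15 min; less 30 min break → 8 h 45 min
Sun: 10:30 AM–9:36 PM = 11 h 6 min; less 30 min break → 10 h 36 min
Total: 9 h 19 min + 9 h 53 min + 5 h 44 min + 7 h 34 min + 10 h 37 min + 8 h 45 min + 10 h 36 min = 62 h 28 min.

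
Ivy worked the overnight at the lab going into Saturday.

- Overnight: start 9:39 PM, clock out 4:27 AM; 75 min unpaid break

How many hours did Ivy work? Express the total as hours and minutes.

Overnight: 9:39 PM → midnight = 2 h 21 min; midnight → 4:27 AM = 4 h 27 min; span 6 h 48 min; less 75 min break → 5 h 33 min

5 h 33 min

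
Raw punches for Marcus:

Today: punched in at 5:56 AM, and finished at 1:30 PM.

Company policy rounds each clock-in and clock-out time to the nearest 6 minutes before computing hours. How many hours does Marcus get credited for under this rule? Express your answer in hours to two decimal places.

Today: in 5:56 AM→5:54 AM, out 1:30 PM→1:30 PM; 7 h 36 min

7.60 hours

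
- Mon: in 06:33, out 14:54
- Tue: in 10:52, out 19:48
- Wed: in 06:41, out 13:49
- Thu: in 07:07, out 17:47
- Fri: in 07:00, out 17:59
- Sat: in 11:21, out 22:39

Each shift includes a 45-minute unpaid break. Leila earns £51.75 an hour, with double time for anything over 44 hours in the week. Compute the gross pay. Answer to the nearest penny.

£3194.70

Mon: 06:33–14:54 = 8 h 21 min; less 45 min break → 7 h 36 min
Tue: 10:52–19:48 = 8 h 56 min; less 45 min break → 8 h 11 min
Wed: 06:41–13:49 = 7 h 8 min; less 45 min break → 6 h 23 min
Thu: 07:07–17:47 = 10 h 40 min; less 45 min break → 9 h 55 min
Fri: 07:00–17:59 = 10 h 59 min; less 45 min break → 10 h 14 min
Sat: 11:21–22:39 = 11 h 18 min; less 45 min break → 10 h 33 min
Total worked: 52 h 52 min = 3172 min.
Regular 44 h 0 min = 2640 min at £51.75/h; overtime 8 h 52 min = 532 min at £103.50/h.
Pay = (2640 × £51.75 + 532 × £103.50) ÷ 60 = £3194.70.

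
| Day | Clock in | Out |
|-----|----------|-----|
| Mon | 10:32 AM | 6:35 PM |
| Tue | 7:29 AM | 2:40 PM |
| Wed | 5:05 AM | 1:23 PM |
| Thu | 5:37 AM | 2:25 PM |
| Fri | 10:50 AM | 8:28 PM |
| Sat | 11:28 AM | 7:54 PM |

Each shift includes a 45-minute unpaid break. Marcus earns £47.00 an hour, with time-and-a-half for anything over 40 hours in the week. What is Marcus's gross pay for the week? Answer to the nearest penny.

Mon: 10:32 AM–6:35 PM = 8 h 3 min; less 45 min break → 7 h 18 min
Tue: 7:29 AM–2:40 PM = 7 h 11 min; less 45 min break → 6 h 26 min
Wed: 5:05 AM–1:23 PM = 8 h 18 min; less 45 min break → 7 h 33 min
Thu: 5:37 AM–2:25 PM = 8 h 48 min; less 45 min break → 8 h 3 min
Fri: 10:50 AM–8:28 PM = 9 h 38 min; less 45 min break → 8 h 53 min
Sat: 11:28 AM–7:54 PM = 8 h 26 min; less 45 min break → 7 h 41 min
Total worked: 45 h 54 min = 2754 min.
Regular 40 h 0 min = 2400 min at £47.00/h; overtime 5 h 54 min = 354 min at £70.50/h.
Pay = (2400 × £47.00 + 354 × £70.50) ÷ 60 = £2295.95.

£2295.95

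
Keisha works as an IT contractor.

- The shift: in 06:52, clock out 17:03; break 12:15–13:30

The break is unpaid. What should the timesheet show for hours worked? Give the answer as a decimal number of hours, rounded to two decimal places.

The shift: 06:52–17:03 = 10 h 11 min; less 75 min break → 8 h 56 min

8.93 hours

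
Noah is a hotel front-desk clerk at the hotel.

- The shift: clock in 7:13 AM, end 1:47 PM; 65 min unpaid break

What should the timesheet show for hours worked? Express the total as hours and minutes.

5 h 29 min

The shift: 7:13 AM–1:47 PM = 6 h 34 min; less 65 min break → 5 h 29 min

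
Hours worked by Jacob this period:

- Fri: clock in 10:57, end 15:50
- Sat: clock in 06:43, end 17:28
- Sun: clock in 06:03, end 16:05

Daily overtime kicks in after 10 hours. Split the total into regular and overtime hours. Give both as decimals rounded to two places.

Regular 24.88 hours, overtime 0.78 hours

Fri: 10:57–15:50 = 4 h 53 min
Sat: 06:43–17:28 = 10 h 45 min
Sun: 06:03–16:05 = 10 h 2 min
Fri reg 4 h 53 min / OT 0 h 0 min; Sat reg 10 h 0 min / OT 0 h 45 min; Sun reg 10 h 0 min / OT 0 h 2 min.
Totals: regular 24 h 53 min, overtime 0 h 47 min.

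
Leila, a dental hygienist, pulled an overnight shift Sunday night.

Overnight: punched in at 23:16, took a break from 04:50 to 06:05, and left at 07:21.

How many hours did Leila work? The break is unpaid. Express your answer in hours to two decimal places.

6.83 hours

Overnight: 23:16 → midnight = 0 h 44 min; midnight → 07:21 = 7 h 21 min; span 8 h 5 min; less 75 min break → 6 h 50 min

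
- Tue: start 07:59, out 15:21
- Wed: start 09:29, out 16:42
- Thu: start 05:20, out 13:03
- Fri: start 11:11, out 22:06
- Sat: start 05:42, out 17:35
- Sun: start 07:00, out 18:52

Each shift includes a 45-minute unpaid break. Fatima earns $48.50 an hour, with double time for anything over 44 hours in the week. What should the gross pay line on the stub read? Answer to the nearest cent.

Tue: 07:59–15:21 = 7 h 22 min; less 45 min break → 6 h 37 min
Wed: 09:29–16:42 = 7 h 13 min; less 45 min break → 6 h 28 min
Thu: 05:20–13:03 = 7 h 43 min; less 45 min break → 6 h 58 min
Fri: 11:11–22:06 = 10 h 55 min; less 45 min break → 10 h 10 min
Sat: 05:42–17:35 = 11 h 53 min; less 45 min break → 11 h 8 min
Sun: 07:00–18:52 = 11 h 52 min; less 45 min break → 11 h 7 min
Total worked: 52 h 28 min = 3148 min.
Regular 44 h 0 min = 2640 min at $48.50/h; overtime 8 h 28 min = 508 min at $97.00/h.
Pay = (2640 × $48.50 + 508 × $97.00) ÷ 60 = $2955.27.

$2955.27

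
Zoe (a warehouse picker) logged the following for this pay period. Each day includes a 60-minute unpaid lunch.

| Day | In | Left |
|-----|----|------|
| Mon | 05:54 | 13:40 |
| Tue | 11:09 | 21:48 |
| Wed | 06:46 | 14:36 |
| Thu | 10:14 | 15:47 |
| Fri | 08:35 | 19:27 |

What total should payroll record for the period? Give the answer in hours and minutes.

37 h 40 min

Mon: 05:54–13:40 = 7 h 46 min; less 60 min break → 6 h 46 min
Tue: 11:09–21:48 = 10 h 39 min; less 60 min break → 9 h 39 min
Wed: 06:46–14:36 = 7 h 50 min; less 60 min break → 6 h 50 min
Thu: 10:14–15:47 = 5 h 33 min; less 60 min break → 4 h 33 min
Fri: 08:35–19:27 = 10 h 52 min; less 60 min break → 9 h 52 min
Total: 6 h 46 min + 9 h 39 min + 6 h 50 min + 4 h 33 min + 9 h 52 min = 37 h 40 min.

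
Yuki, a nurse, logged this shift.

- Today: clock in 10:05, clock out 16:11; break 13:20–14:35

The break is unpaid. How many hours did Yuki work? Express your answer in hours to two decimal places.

4.85 hours

Today: 10:05–16:11 = 6 h 6 min; less 75 min break → 4 h 51 min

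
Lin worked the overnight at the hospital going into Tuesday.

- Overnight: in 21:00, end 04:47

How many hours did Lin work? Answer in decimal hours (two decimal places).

Overnight: 21:00 → midnight = 3 h 0 min; midnight → 04:47 = 4 h 47 min; span 7 h 47 min

7.78 hours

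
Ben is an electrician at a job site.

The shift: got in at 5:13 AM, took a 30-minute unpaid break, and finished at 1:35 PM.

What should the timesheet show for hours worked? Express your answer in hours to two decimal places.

The shift: 5:13 AM–1:35 PM = 8 h 22 min; less 30 min break → 7 h 52 min

7.87 hours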